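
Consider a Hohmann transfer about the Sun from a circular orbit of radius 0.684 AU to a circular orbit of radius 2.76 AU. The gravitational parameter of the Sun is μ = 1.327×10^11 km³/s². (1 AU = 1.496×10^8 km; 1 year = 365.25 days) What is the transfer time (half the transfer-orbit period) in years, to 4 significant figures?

t = 1.130 years

In km: r₁ = 0.684 × 1.496×10^8 = 1.023264×10^8 km; r₂ = 2.76 × 1.496×10^8 = 4.12896×10^8 km.
Semi-major axis of the transfer orbit: a_t = (1.023264×10^8 + 4.12896×10^8)/2 = 2.576112×10^8 km.
By Kepler's third law the transfer-orbit period is T = 2π√(a_t³/μ), so t = T/2 = 3.566×10^7 s.
Converting: 3.566×10^7 s ÷ 3.15576×10^7 s/year (365.25 × 86400) = 1.130 years.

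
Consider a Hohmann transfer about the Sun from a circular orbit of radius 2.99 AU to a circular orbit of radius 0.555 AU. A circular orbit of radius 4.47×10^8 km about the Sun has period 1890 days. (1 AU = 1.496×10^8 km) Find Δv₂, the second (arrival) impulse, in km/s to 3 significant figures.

From Kepler's third law T² = 4π²r³/μ at r = 4.47×10^8 km, T = 1890 days = 1890 × 86400 s = 1.63296×10^8 s: μ = 4π²r³/T² = 1.32230×10^11 km³/s².
In km: r₁ = 2.99 × 1.496×10^8 = 4.47304×10^8 km; r₂ = 0.555 × 1.496×10^8 = 8.3028×10^7 km.
The Hohmann ellipse has a_t = (r₁ + r₂)/2 = 2.65166×10^8 km.
On the circular orbit at r = 8.3028×10^7 km, v_c = √(μ/r) = 39.91 km/s.
Transfer-orbit speed at the same r (vis-viva, a = a_t): v_t = √[μ(2/r − 1/a_t)] = 51.83 km/s.
Δv₂ = |v_t − v_c| = |51.83 − 39.91| = 11.92 km/s.

Δv₂ = 11.9 km/s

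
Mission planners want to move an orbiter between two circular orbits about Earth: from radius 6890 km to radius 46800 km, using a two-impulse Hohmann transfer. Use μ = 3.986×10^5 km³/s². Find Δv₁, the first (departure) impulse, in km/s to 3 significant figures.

Semi-major axis of the transfer orbit: a_t = (6890 + 46800)/2 = 26845 km.
On the circular orbit at r = 6890 km, v_c = √(μ/r) = 7.6060 km/s.
Transfer-orbit speed at the same r (vis-viva, a = a_t): v_t = √[μ(2/r − 1/a_t)] = 10.043 km/s.
Δv₁ = |v_t − v_c| = |10.043 − 7.6060| = 2.437 km/s.

Δv₁ = 2.44 km/s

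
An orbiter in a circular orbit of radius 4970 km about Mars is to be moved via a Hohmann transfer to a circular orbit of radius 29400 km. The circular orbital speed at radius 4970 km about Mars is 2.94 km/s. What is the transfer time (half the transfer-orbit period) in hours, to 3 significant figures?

From the circular-orbit relation v² = μ/r at r = 4970 km: μ = v²r = (2.94)² × 4970 = 42958.7 km³/s².
The Hohmann ellipse has a_t = (r₁ + r₂)/2 = 17185 km.
Half the transfer-orbit period gives t = π√(a_t³/μ) = 34150 s.
Converting: 34150 s ÷ 3600 s/hour = 9.49 hours.

t = 9.49 hours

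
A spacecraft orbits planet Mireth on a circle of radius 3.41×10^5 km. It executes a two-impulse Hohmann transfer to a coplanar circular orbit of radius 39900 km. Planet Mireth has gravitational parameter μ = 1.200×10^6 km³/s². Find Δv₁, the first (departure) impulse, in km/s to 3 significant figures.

Semi-major axis of the transfer orbit: a_t = (3.410×10^5 + 39900)/2 = 1.9045×10^5 km.
On the circular orbit at r = 3.410×10^5 km, v_c = √(μ/r) = 1.876 km/s.
Transfer-orbit speed at the same r (vis-viva, a = a_t): v_t = √[μ(2/r − 1/a_t)] = 0.8586 km/s.
Δv₁ = |v_t − v_c| = |0.8586 − 1.876| = 1.017 km/s.

Δv₁ = 1.02 km/s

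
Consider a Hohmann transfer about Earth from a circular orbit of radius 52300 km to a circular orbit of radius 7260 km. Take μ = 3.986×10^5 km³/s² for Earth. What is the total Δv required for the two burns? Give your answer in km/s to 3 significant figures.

Semi-major axis of the transfer orbit: a_t = (52300 + 7260)/2 = 29780 km.
Circular speed at r₁: v₁ = √(μ/r₁) = √(3.986×10^5/52300) = 2.7607 km/s.
On the transfer ellipse at r₁, vis-viva equation gives v_a = √[μ(2/r₁ − 1/a_t)] = 1.3631 km/s.
First burn Δv₁ = |v_a − v₁| = 1.3976 km/s.
Circular speed at r₂: v₂ = √(μ/r₂) = 7.4097 km/s.
Transfer-orbit speed at r₂: v_p = √[μ(2/r₂ − 1/a_t)] = 9.8195 km/s.
Second burn Δv₂ = |v₂ − v_p| = 2.4098 km/s.
Total Δv = Δv₁ + Δv₂ = 3.807 km/s.

Δv = 3.81 km/s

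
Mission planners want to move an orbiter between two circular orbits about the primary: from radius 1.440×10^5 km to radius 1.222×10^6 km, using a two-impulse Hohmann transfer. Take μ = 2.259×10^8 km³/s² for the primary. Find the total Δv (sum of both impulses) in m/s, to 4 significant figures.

Δv = 20720 m/s

Transfer-ellipse semi-major axis a_t = (r₁ + r₂)/2 = (1.440×10^5 + 1.222×10^6)/2 = 6.830×10^5 km.
Circular speed at r₁: v₁ = √(μ/r₁) = √(2.259×10^8/1.440×10^5) = 39.61 km/s.
On the transfer ellipse at r₁, vis-viva gives v_p = √[μ(2/r₁ − 1/a_t)] = 52.98 km/s.
First burn Δv₁ = |v_p − v₁| = 13.37 km/s.
Circular speed at r₂: v₂ = √(μ/r₂) = 13.596 km/s.
Transfer-orbit speed at r₂: v_a = √[μ(2/r₂ − 1/a_t)] = 6.2430 km/s.
Second burn Δv₂ = |v₂ − v_a| = 7.353 km/s.
Δv = Δv₁ + Δv₂ = 13.37 + 7.353 = 20.72 km/s.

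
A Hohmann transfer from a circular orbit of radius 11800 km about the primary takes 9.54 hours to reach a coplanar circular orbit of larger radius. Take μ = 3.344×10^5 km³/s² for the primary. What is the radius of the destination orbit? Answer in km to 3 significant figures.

r₂ = 56600 km

Transfer time t = 9.54 hours = 34344 s, and t = π√(a_t³/μ).
So a_t = (μ t²/π²)^(1/3) = (3.344×10^5 × (34344)² / π²)^(1/3) = 34189 km.
Since a_t = (r₁ + r₂)/2, r₂ = 2a_t − r₁ = 2×34189 − 11800 = 56578 km.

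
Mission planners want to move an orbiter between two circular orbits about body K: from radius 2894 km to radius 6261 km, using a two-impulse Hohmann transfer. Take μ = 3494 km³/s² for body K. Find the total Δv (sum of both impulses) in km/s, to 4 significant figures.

Δv = 0.3393 km/s

Transfer-ellipse semi-major axis a_t = (r₁ + r₂)/2 = (2894 + 6261)/2 = 4577.5 km.
Circular speed at r₁: v₁ = √(μ/r₁) = √(3494/2894) = 1.09878 km/s.
Transfer-orbit speed at r₁ (vis-viva): v_p = √[μ(2/r₁ − 1/a_t)] = 1.28505 km/s.
First burn Δv₁ = |v_p − v₁| = 0.1863 km/s.
Circular speed at r₂: v₂ = √(μ/r₂) = 0.7470 km/s.
Transfer-orbit speed at r₂: v_a = √[μ(2/r₂ − 1/a_t)] = 0.5940 km/s.
Second burn Δv₂ = |v₂ − v_a| = 0.1530 km/s.
Total Δv = Δv₁ + Δv₂ = 0.3393 km/s.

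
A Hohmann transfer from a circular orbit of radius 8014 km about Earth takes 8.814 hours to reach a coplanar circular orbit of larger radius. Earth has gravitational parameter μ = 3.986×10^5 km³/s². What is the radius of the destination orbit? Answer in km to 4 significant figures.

r₂ = 60760 km

Transfer time t = 8.814 hours = 31730.4 s, and t = π√(a_t³/μ).
So a_t = (μ t²/π²)^(1/3) = (3.986×10^5 × (31730.4)² / π²)^(1/3) = 34387 km.
Since a_t = (r₁ + r₂)/2, r₂ = 2a_t − r₁ = 2×34387 − 8014 = 60760 km.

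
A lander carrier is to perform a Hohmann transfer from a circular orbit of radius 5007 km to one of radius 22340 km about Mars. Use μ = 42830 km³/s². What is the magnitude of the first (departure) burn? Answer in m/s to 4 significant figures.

Transfer-ellipse semi-major axis a_t = (r₁ + r₂)/2 = (5007 + 22340)/2 = 13673.5 km.
On the circular orbit at r = 5007 km, v_c = √(μ/r) = 2.9247 km/s.
Transfer-orbit speed at the same r (vis-viva, a = a_t): v_t = √[μ(2/r − 1/a_t)] = 3.7384 km/s.
Δv₁ = |v_t − v_c| = |3.7384 − 2.9247| = 0.8137 km/s.

Δv₁ = 813.7 m/s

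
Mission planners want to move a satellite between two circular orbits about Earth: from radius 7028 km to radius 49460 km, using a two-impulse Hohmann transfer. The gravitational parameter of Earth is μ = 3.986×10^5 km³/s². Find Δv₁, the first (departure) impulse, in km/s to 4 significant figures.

The Hohmann ellipse has a_t = (r₁ + r₂)/2 = 28244 km.
On the circular orbit at r = 7028 km, v_c = √(μ/r) = 7.531 km/s.
Vis-viva on the transfer ellipse at r = 7028 km gives v_t = √[μ(2/r − 1/a_t)] = 9.966 km/s.
Δv₁ = |v_t − v_c| = |9.966 − 7.531| = 2.435 km/s.

Δv₁ = 2.435 km/s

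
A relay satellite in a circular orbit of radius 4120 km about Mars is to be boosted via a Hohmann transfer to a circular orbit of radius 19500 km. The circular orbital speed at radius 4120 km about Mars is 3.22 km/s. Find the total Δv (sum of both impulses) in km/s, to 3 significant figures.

From the circular-orbit relation v² = μ/r at r = 4120 km: μ = v²r = (3.22)² × 4120 = 42717.8 km³/s².
Semi-major axis of the transfer orbit: a_t = (4120 + 19500)/2 = 11810 km.
Circular speed at r₁: v₁ = √(μ/r₁) = √(42717.8/4120) = 3.2200 km/s.
On the transfer ellipse at r₁, v² = μ(2/r − 1/a) gives v_p = √[μ(2/r₁ − 1/a_t)] = 4.1376 km/s.
First burn Δv₁ = |v_p − v₁| = 0.91760 km/s.
At r₂, v₂ = √(μ/r₂) = 1.48009 km/s.
Transfer-orbit speed at r₂: v_a = √[μ(2/r₂ − 1/a_t)] = 0.874200 km/s.
Second burn Δv₂ = |v₂ − v_a| = 0.60589 km/s.
Total Δv = Δv₁ + Δv₂ = 1.523 km/s.

Δv = 1.52 km/s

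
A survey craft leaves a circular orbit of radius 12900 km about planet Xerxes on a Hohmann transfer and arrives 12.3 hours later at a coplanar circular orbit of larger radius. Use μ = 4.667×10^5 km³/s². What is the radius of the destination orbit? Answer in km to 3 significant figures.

r₂ = 77600 km

Transfer time t = 12.3 hours = 44280 s, and t = π√(a_t³/μ).
So a_t = (μ t²/π²)^(1/3) = (4.667×10^5 × (44280)² / π²)^(1/3) = 45260 km.
Since a_t = (r₁ + r₂)/2, r₂ = 2a_t − r₁ = 2×45260 − 12900 = 77620 km.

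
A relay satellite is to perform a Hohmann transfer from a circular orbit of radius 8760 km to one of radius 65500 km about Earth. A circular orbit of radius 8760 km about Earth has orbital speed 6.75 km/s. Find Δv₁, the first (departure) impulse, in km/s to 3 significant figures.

From the circular-orbit relation v² = μ/r at r = 8760 km: μ = v²r = (6.75)² × 8760 = 3.99128×10^5 km³/s².
Semi-major axis of the transfer orbit: a_t = (8760 + 65500)/2 = 37130 km.
On the circular orbit at r = 8760 km, v_c = √(μ/r) = 6.750 km/s.
Transfer-orbit speed at the same r (vis-viva, a = a_t): v_t = √[μ(2/r − 1/a_t)] = 8.965 km/s.
Δv₁ = |v_t − v_c| = |8.965 − 6.750| = 2.215 km/s.

Δv₁ = 2.22 km/s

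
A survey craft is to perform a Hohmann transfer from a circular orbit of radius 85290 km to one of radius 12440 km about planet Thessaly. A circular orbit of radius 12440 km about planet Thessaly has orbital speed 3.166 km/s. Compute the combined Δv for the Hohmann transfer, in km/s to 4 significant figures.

Δv = 1.616 km/s

From the circular-orbit relation v² = μ/r at r = 12440 km: μ = v²r = (3.166)² × 12440 = 1.24693×10^5 km³/s².
The Hohmann ellipse has a_t = (r₁ + r₂)/2 = 48865 km.
At r₁ the circular-orbit speed is v₁ = √(μ/r₁) = 1.20913 km/s.
Transfer-orbit speed at r₁ (vis-viva equation): v_a = √[μ(2/r₁ − 1/a_t)] = 0.610075 km/s.
First burn Δv₁ = |v_a − v₁| = 0.5991 km/s.
Circular speed at r₂: v₂ = √(μ/r₂) = 3.166 km/s.
Transfer-orbit speed at r₂: v_p = √[μ(2/r₂ − 1/a_t)] = 4.183 km/s.
Second burn Δv₂ = |v₂ − v_p| = 1.017 km/s.
Δv = Δv₁ + Δv₂ = 0.5991 + 1.017 = 1.616 km/s.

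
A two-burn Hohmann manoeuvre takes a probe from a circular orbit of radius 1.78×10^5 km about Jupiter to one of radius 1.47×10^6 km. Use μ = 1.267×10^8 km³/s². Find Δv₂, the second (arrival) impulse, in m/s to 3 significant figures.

Δv₂ = 4970 m/s

The Hohmann ellipse has a_t = (r₁ + r₂)/2 = 8.240×10^5 km.
On the circular orbit at r = 1.470×10^6 km, v_c = √(μ/r) = 9.284 km/s.
Transfer-orbit speed at the same r (vis-viva, a = a_t): v_t = √[μ(2/r − 1/a_t)] = 4.315 km/s.
Δv₂ = |v_t − v_c| = |4.315 − 9.284| = 4.969 km/s.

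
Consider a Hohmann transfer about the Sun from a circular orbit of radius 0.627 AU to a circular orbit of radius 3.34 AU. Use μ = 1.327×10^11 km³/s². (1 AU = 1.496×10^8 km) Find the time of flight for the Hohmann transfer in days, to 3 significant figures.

In km: r₁ = 0.627 × 1.496×10^8 = 9.37992×10^7 km; r₂ = 3.34 × 1.496×10^8 = 4.99664×10^8 km.
The Hohmann ellipse has a_t = (r₁ + r₂)/2 = 2.967316×10^8 km.
Transfer time t = π√(a_t³/μ) = π√((2.967316×10^8)³ / 1.327×10^11) = 4.408×10^7 s.
Converting: 4.408×10^7 s ÷ 86400 s/day = 510 days.

t = 510 days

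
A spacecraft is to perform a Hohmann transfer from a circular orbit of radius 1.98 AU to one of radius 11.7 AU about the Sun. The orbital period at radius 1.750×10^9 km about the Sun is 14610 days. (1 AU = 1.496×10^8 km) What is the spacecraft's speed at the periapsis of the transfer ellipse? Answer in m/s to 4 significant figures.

From Kepler's third law T² = 4π²r³/μ at r = 1.750×10^9 km, T = 14610 days = 14610 × 86400 s = 1.262304×10^9 s: μ = 4π²r³/T² = 1.32784×10^11 km³/s².
In km: r₁ = 1.98 × 1.496×10^8 = 2.96208×10^8 km; r₂ = 11.7 × 1.496×10^8 = 1.75032×10^9 km.
Semi-major axis of the transfer orbit: a_t = (2.96208×10^8 + 1.75032×10^9)/2 = 1.023264×10^9 km.
The periapsis of the transfer ellipse is at r = 2.96208×10^8 km.
Applying v² = μ(2/r − 1/a_t): v = 27.69 km/s.

v = 27690 m/s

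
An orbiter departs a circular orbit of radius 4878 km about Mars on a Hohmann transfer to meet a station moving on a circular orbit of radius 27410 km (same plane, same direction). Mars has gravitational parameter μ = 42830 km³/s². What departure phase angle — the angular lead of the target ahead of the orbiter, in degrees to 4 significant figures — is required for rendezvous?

The Hohmann ellipse has a_t = (r₁ + r₂)/2 = 16144 km.
Transfer time t = π√(a_t³/μ) = 31140 s.
Target angular speed ω₂ = √(μ/r₂³) = 4.560×10^-5 rad/s.
Angle swept by the target during transfer: ω₂·t = 1.420 rad = 81.36°.
Arrival is 180° from departure on the ellipse, so φ = 180° − 81.36° = 98.64°.

φ = 98.64°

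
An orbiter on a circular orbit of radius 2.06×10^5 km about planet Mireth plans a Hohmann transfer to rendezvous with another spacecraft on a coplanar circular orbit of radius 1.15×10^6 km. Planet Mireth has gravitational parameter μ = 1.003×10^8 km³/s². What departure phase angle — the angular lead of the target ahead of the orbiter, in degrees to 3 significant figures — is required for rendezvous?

φ = 98.5°

The Hohmann ellipse has a_t = (r₁ + r₂)/2 = 6.780×10^5 km.
Transfer time t = π√(a_t³/μ) = 1.751233×10^5 s.
The target's mean motion on its circular orbit is ω₂ = √(μ/r₂³) = 8.120891×10^-6 rad/s.
Angle swept by the target during transfer: ω₂·t = 1.42216 rad = 81.48°.
Arrival is 180° from departure on the ellipse, so φ = 180° − 81.48° = 98.5°.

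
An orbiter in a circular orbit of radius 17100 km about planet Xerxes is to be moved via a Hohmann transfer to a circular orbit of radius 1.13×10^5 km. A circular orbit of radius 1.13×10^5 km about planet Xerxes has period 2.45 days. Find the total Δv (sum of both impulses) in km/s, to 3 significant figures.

Δv = 4.38 km/s

From Kepler's third law T² = 4π²r³/μ at r = 1.13×10^5 km, T = 2.45 days = 2.45 × 86400 s = 2.1168×10^5 s: μ = 4π²r³/T² = 1.27126×10^6 km³/s².
Transfer-ellipse semi-major axis a_t = (r₁ + r₂)/2 = (17100 + 1.130×10^5)/2 = 65050 km.
At r₁ the circular-orbit speed is v₁ = √(μ/r₁) = 8.6222 km/s.
Transfer-orbit speed at r₁ (vis-viva): v_p = √[μ(2/r₁ − 1/a_t)] = 11.364 km/s.
First burn Δv₁ = |v_p − v₁| = 2.742 km/s.
At r₂, v₂ = √(μ/r₂) = 3.354 km/s.
Transfer-orbit speed at r₂: v_a = √[μ(2/r₂ − 1/a_t)] = 1.720 km/s.
Second burn Δv₂ = |v₂ − v_a| = 1.634 km/s.
Total Δv = Δv₁ + Δv₂ = 4.376 km/s.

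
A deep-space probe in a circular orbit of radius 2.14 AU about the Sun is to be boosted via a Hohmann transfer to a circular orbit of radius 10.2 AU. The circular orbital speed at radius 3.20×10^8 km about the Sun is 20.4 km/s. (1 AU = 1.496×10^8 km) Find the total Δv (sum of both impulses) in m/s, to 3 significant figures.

Δv = 9670 m/s

From the circular-orbit relation v² = μ/r at r = 3.20×10^8 km: μ = v²r = (20.4)² × 3.20×10^8 = 1.33171×10^11 km³/s².
In km: r₁ = 2.14 × 1.496×10^8 = 3.20144×10^8 km; r₂ = 10.2 × 1.496×10^8 = 1.52592×10^9 km.
Transfer-ellipse semi-major axis a_t = (r₁ + r₂)/2 = (3.20144×10^8 + 1.52592×10^9)/2 = 9.23032×10^8 km.
At r₁ the circular-orbit speed is v₁ = √(μ/r₁) = 20.395 km/s.
On the transfer ellipse at r₁, vis-viva equation gives v_p = √[μ(2/r₁ − 1/a_t)] = 26.223 km/s.
First burn Δv₁ = |v_p − v₁| = 5.828 km/s.
Circular speed at r₂: v₂ = √(μ/r₂) = 9.342 km/s.
Transfer-orbit speed at r₂: v_a = √[μ(2/r₂ − 1/a_t)] = 5.502 km/s.
Second burn Δv₂ = |v₂ − v_a| = 3.840 km/s.
Total Δv = Δv₁ + Δv₂ = 9.668 km/s.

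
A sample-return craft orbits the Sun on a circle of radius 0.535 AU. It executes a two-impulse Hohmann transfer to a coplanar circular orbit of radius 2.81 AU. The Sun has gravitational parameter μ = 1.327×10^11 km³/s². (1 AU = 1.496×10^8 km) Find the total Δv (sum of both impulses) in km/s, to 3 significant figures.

Δv = 19.8 km/s

In km: r₁ = 0.535 × 1.496×10^8 = 8.0036×10^7 km; r₂ = 2.81 × 1.496×10^8 = 4.20376×10^8 km.
Transfer-ellipse semi-major axis a_t = (r₁ + r₂)/2 = (8.0036×10^7 + 4.20376×10^8)/2 = 2.50206×10^8 km.
Circular speed at r₁: v₁ = √(μ/r₁) = √(1.327×10^11/8.0036×10^7) = 40.72 km/s.
Transfer-orbit speed at r₁ (vis-viva equation): v_p = √[μ(2/r₁ − 1/a_t)] = 52.78 km/s.
First burn Δv₁ = |v_p − v₁| = 12.06 km/s.
At r₂, v₂ = √(μ/r₂) = 17.767 km/s.
Transfer-orbit speed at r₂: v_a = √[μ(2/r₂ − 1/a_t)] = 10.049 km/s.
Second burn Δv₂ = |v₂ − v_a| = 7.718 km/s.
Δv = Δv₁ + Δv₂ = 12.06 + 7.718 = 19.78 km/s.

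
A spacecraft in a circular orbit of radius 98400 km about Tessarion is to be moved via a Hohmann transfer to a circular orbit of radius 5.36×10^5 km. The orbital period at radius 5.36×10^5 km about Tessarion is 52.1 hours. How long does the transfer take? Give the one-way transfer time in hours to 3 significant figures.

From Kepler's third law T² = 4π²r³/μ at r = 5.36×10^5 km, T = 52.1 hours = 52.1 × 3600 s = 1.8756×10^5 s: μ = 4π²r³/T² = 1.72812×10^8 km³/s².
The Hohmann ellipse has a_t = (r₁ + r₂)/2 = 3.172×10^5 km.
Half the transfer-orbit period gives t = π√(a_t³/μ) = 42690 s.
Converting: 42690 s ÷ 3600 s/hour = 11.9 hours.

t = 11.9 hours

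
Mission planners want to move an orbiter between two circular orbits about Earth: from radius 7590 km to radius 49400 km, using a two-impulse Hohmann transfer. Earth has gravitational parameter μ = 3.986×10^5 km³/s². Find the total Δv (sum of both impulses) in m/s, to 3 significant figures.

Δv = 3670 m/s

Semi-major axis of the transfer orbit: a_t = (7590 + 49400)/2 = 28495 km.
At r₁ the circular-orbit speed is v₁ = √(μ/r₁) = 7.2468 km/s.
On the transfer ellipse at r₁, v² = μ(2/r − 1/a) gives v_p = √[μ(2/r₁ − 1/a_t)] = 9.5417 km/s.
First burn Δv₁ = |v_p − v₁| = 2.2949 km/s.
At r₂, v₂ = √(μ/r₂) = 2.84057 km/s.
Transfer-orbit speed at r₂: v_a = √[μ(2/r₂ − 1/a_t)] = 1.46603 km/s.
Second burn Δv₂ = |v₂ − v_a| = 1.3745 km/s.
Total Δv = Δv₁ + Δv₂ = 3.669 km/s.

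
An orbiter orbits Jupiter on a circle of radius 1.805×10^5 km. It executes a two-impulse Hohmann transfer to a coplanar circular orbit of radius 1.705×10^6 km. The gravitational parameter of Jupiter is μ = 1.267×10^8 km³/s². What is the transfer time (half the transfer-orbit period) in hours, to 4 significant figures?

t = 70.97 hours

The Hohmann ellipse has a_t = (r₁ + r₂)/2 = 9.4275×10^5 km.
By Kepler's third law the transfer-orbit period is T = 2π√(a_t³/μ), so t = T/2 = 2.555×10^5 s.
Converting: 2.555×10^5 s ÷ 3600 s/hour = 70.97 hours.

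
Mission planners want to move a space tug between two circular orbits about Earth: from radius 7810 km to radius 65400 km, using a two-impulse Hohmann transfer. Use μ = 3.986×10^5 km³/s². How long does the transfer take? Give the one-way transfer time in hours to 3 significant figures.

Semi-major axis of the transfer orbit: a_t = (7810 + 65400)/2 = 36605 km.
By Kepler's third law the transfer-orbit period is T = 2π√(a_t³/μ), so t = T/2 = 34850 s.
Converting: 34850 s ÷ 3600 s/hour = 9.68 hours.

t = 9.68 hours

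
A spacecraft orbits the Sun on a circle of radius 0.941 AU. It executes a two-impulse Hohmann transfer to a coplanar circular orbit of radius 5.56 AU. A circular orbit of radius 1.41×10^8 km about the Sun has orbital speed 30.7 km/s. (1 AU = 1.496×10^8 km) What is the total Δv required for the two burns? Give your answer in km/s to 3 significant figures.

Δv = 15.3 km/s

From the circular-orbit relation v² = μ/r at r = 1.41×10^8 km: μ = v²r = (30.7)² × 1.41×10^8 = 1.32891×10^11 km³/s².
In km: r₁ = 0.941 × 1.496×10^8 = 1.407736×10^8 km; r₂ = 5.56 × 1.496×10^8 = 8.31776×10^8 km.
Semi-major axis of the transfer orbit: a_t = (1.407736×10^8 + 8.31776×10^8)/2 = 4.862748×10^8 km.
At r₁ the circular-orbit speed is v₁ = √(μ/r₁) = 30.725 km/s.
Transfer-orbit speed at r₁ (vis-viva equation): v_p = √[μ(2/r₁ − 1/a_t)] = 40.184 km/s.
First burn Δv₁ = |v_p − v₁| = 9.459 km/s.
Circular speed at r₂: v₂ = √(μ/r₂) = 12.64 km/s.
Transfer-orbit speed at r₂: v_a = √[μ(2/r₂ − 1/a_t)] = 6.801 km/s.
Second burn Δv₂ = |v₂ − v_a| = 5.839 km/s.
Total Δv = Δv₁ + Δv₂ = 15.30 km/s.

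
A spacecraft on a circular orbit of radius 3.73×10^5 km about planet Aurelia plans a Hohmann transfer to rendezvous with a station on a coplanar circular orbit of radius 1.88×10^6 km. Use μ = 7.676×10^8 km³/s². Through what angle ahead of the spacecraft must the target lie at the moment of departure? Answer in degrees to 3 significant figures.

φ = 96.5°

Transfer-ellipse semi-major axis a_t = (r₁ + r₂)/2 = (3.730×10^5 + 1.880×10^6)/2 = 1.1265×10^6 km.
The half-period of the transfer ellipse is t = π√(a_t³/μ) = 1.35575×10^5 s.
Target angular speed ω₂ = √(μ/r₂³) = 1.07481×10^-5 rad/s.
Angle swept by the target during transfer: ω₂·t = 1.4572 rad = 83.49°.
The spacecraft traverses 180° on the transfer ellipse, so the target must lead by 180° − 83.49° = 96.5°.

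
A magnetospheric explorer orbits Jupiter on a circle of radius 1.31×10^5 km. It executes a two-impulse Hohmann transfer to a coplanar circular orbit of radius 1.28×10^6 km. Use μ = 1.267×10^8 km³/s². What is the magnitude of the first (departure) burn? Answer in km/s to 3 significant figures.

The Hohmann ellipse has a_t = (r₁ + r₂)/2 = 7.055×10^5 km.
On the circular orbit at r = 1.310×10^5 km, v_c = √(μ/r) = 31.10 km/s.
Transfer-orbit speed at the same r (vis-viva, a = a_t): v_t = √[μ(2/r − 1/a_t)] = 41.89 km/s.
Δv₁ = |v_t − v_c| = |41.89 − 31.10| = 10.79 km/s.

Δv₁ = 10.8 km/s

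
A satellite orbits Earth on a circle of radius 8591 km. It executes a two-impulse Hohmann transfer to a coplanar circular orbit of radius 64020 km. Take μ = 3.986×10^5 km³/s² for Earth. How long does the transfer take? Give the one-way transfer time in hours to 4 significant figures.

The Hohmann ellipse has a_t = (r₁ + r₂)/2 = 36305.5 km.
By Kepler's third law the transfer-orbit period is T = 2π√(a_t³/μ), so t = T/2 = 34422 s.
Converting: 34422 s ÷ 3600 s/hour = 9.562 hours.

t = 9.562 hours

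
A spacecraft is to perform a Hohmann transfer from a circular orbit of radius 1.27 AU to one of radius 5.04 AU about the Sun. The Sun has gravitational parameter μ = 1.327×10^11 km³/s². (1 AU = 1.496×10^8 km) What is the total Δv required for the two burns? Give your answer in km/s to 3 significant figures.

In km: r₁ = 1.27 × 1.496×10^8 = 1.89992×10^8 km; r₂ = 5.04 × 1.496×10^8 = 7.53984×10^8 km.
Transfer-ellipse semi-major axis a_t = (r₁ + r₂)/2 = (1.89992×10^8 + 7.53984×10^8)/2 = 4.71988×10^8 km.
Circular speed at r₁: v₁ = √(μ/r₁) = √(1.327×10^11/1.89992×10^8) = 26.428 km/s.
On the transfer ellipse at r₁, vis-viva gives v_p = √[μ(2/r₁ − 1/a_t)] = 33.403 km/s.
First burn Δv₁ = |v_p − v₁| = 6.975 km/s.
At r₂, v₂ = √(μ/r₂) = 13.266 km/s.
Transfer-orbit speed at r₂: v_a = √[μ(2/r₂ − 1/a_t)] = 8.4170 km/s.
Second burn Δv₂ = |v₂ − v_a| = 4.849 km/s.
Δv = Δv₁ + Δv₂ = 6.975 + 4.849 = 11.82 km/s.

Δv = 11.8 km/s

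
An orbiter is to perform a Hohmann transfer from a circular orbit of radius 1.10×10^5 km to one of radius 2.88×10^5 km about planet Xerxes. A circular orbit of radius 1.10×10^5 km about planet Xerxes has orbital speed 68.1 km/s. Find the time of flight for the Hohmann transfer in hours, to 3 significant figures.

t = 3.43 hours

From the circular-orbit relation v² = μ/r at r = 1.10×10^5 km: μ = v²r = (68.1)² × 1.10×10^5 = 5.10137×10^8 km³/s².
Semi-major axis of the transfer orbit: a_t = (1.100×10^5 + 2.880×10^5)/2 = 1.990×10^5 km.
Transfer time t = π√(a_t³/μ) = π√((1.990×10^5)³ / 5.10137×10^8) = 12350 s.
Converting: 12350 s ÷ 3600 s/hour = 3.43 hours.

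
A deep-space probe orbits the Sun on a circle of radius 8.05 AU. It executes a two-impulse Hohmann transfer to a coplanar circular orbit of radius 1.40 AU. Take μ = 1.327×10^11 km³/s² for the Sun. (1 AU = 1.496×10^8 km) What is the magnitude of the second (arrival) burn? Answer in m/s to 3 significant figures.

In km: r₁ = 8.05 × 1.496×10^8 = 1.20428×10^9 km; r₂ = 1.40 × 1.496×10^8 = 2.0944×10^8 km.
Transfer-ellipse semi-major axis a_t = (r₁ + r₂)/2 = (1.20428×10^9 + 2.0944×10^8)/2 = 7.0686×10^8 km.
On the circular orbit at r = 2.0944×10^8 km, v_c = √(μ/r) = 25.171 km/s.
Transfer-orbit speed at the same r (vis-viva, a = a_t): v_t = √[μ(2/r − 1/a_t)] = 32.855 km/s.
Δv₂ = |v_t − v_c| = |32.855 − 25.171| = 7.684 km/s.

Δv₂ = 7680 m/s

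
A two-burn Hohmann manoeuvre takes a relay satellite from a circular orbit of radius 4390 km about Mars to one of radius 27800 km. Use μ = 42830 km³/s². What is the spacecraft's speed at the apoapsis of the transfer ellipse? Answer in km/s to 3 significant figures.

v = 0.648 km/s

The Hohmann ellipse has a_t = (r₁ + r₂)/2 = 16095 km.
At apoapsis, r = 27800 km.
Vis-viva: v = √[μ(2/r − 1/a_t)] = √[42830 × (2/27800 − 1/16095)] = 0.6482 km/s.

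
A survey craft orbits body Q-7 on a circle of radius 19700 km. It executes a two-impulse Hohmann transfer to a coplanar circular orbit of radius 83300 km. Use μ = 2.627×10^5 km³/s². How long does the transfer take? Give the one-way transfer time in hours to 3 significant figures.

t = 19.9 hours

Transfer-ellipse semi-major axis a_t = (r₁ + r₂)/2 = (19700 + 83300)/2 = 51500 km.
Half the transfer-orbit period gives t = π√(a_t³/μ) = 71640 s.
Converting: 71640 s ÷ 3600 s/hour = 19.9 hours.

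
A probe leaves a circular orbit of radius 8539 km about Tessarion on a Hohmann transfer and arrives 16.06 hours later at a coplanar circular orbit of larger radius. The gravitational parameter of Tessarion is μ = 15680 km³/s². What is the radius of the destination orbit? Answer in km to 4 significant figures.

Transfer time t = 16.06 hours = 57816 s, and t = π√(a_t³/μ).
So a_t = (μ t²/π²)^(1/3) = (15680 × (57816)² / π²)^(1/3) = 17446.7 km.
Since a_t = (r₁ + r₂)/2, r₂ = 2a_t − r₁ = 2×17446.7 − 8539 = 26354.4 km.

r₂ = 26350 km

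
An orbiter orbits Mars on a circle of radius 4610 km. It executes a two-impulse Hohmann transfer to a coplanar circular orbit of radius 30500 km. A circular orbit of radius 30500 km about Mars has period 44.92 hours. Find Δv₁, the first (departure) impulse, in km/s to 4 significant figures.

Δv₁ = 0.9696 km/s

From Kepler's third law T² = 4π²r³/μ at r = 30500 km, T = 44.92 hours = 44.92 × 3600 s = 1.61712×10^5 s: μ = 4π²r³/T² = 42832.6 km³/s².
The Hohmann ellipse has a_t = (r₁ + r₂)/2 = 17555 km.
Circular speed at r = 4610 km: v_c = √(μ/r) = 3.0482 km/s.
Vis-viva on the transfer ellipse at r = 4610 km gives v_t = √[μ(2/r − 1/a_t)] = 4.0178 km/s.
Δv₁ = |v_t − v_c| = |4.0178 − 3.0482| = 0.9696 km/s.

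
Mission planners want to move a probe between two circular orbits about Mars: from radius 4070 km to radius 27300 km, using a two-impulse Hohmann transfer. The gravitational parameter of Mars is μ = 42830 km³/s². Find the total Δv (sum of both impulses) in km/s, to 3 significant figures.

Δv = 1.65 km/s

Semi-major axis of the transfer orbit: a_t = (4070 + 27300)/2 = 15685 km.
At r₁ the circular-orbit speed is v₁ = √(μ/r₁) = 3.24397 km/s.
On the transfer ellipse at r₁, vis-viva gives v_p = √[μ(2/r₁ − 1/a_t)] = 4.27973 km/s.
First burn Δv₁ = |v_p − v₁| = 1.0358 km/s.
At r₂, v₂ = √(μ/r₂) = 1.25254 km/s.
Transfer-orbit speed at r₂: v_a = √[μ(2/r₂ − 1/a_t)] = 0.638040 km/s.
Second burn Δv₂ = |v₂ − v_a| = 0.61450 km/s.
Total Δv = Δv₁ + Δv₂ = 1.650 km/s.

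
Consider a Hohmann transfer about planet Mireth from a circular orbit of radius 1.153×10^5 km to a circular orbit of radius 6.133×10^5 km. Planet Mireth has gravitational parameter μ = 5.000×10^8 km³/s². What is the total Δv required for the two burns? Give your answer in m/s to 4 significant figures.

Semi-major axis of the transfer orbit: a_t = (1.153×10^5 + 6.133×10^5)/2 = 3.643×10^5 km.
At r₁ the circular-orbit speed is v₁ = √(μ/r₁) = 65.85 km/s.
On the transfer ellipse at r₁, vis-viva gives v_p = √[μ(2/r₁ − 1/a_t)] = 85.44 km/s.
First burn Δv₁ = |v_p − v₁| = 19.59 km/s.
At r₂, v₂ = √(μ/r₂) = 28.55 km/s.
Transfer-orbit speed at r₂: v_a = √[μ(2/r₂ − 1/a_t)] = 16.06 km/s.
Second burn Δv₂ = |v₂ − v_a| = 12.49 km/s.
Δv = Δv₁ + Δv₂ = 19.59 + 12.49 = 32.08 km/s.

Δv = 32080 m/s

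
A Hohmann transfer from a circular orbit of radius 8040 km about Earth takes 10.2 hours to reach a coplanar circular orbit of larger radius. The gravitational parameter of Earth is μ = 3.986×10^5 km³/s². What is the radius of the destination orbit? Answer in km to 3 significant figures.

Transfer time t = 10.2 hours = 36720 s, and t = π√(a_t³/μ).
So a_t = (μ t²/π²)^(1/3) = (3.986×10^5 × (36720)² / π²)^(1/3) = 37904 km.
Since a_t = (r₁ + r₂)/2, r₂ = 2a_t − r₁ = 2×37904 − 8040 = 67768 km.

r₂ = 67800 km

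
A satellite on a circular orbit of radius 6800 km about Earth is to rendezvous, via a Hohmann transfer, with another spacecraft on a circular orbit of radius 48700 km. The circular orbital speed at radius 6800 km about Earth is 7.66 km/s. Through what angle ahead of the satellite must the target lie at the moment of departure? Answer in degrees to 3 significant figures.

φ = 103°

From the circular-orbit relation v² = μ/r at r = 6800 km: μ = v²r = (7.66)² × 6800 = 3.98994×10^5 km³/s².
The Hohmann ellipse has a_t = (r₁ + r₂)/2 = 27750 km.
Transfer time t = π√(a_t³/μ) = 22991 s.
Target angular speed ω₂ = √(μ/r₂³) = 5.8775×10^-5 rad/s.
Angle swept by the target during transfer: ω₂·t = 1.3513 rad = 77.42°.
Arrival is 180° from departure on the ellipse, so φ = 180° − 77.42° = 103°.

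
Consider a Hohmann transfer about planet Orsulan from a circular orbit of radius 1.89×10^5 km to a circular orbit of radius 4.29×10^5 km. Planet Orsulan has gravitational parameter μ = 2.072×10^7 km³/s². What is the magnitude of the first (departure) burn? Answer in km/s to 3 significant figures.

Δv₁ = 1.87 km/s

The Hohmann ellipse has a_t = (r₁ + r₂)/2 = 3.090×10^5 km.
Circular speed at r = 1.890×10^5 km: v_c = √(μ/r) = 10.470 km/s.
Transfer-orbit speed at the same r (vis-viva, a = a_t): v_t = √[μ(2/r − 1/a_t)] = 12.337 km/s.
Δv₁ = |v_t − v_c| = |12.337 − 10.470| = 1.867 km/s.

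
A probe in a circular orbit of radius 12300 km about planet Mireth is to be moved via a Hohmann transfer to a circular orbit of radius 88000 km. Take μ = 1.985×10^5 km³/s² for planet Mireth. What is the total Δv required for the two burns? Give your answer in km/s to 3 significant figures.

The Hohmann ellipse has a_t = (r₁ + r₂)/2 = 50150 km.
Circular speed at r₁: v₁ = √(μ/r₁) = √(1.985×10^5/12300) = 4.017 km/s.
Transfer-orbit speed at r₁ (vis-viva equation): v_p = √[μ(2/r₁ − 1/a_t)] = 5.321 km/s.
First burn Δv₁ = |v_p − v₁| = 1.304 km/s.
Circular speed at r₂: v₂ = √(μ/r₂) = 1.5019 km/s.
Transfer-orbit speed at r₂: v_a = √[μ(2/r₂ − 1/a_t)] = 0.74380 km/s.
Second burn Δv₂ = |v₂ − v_a| = 0.7581 km/s.
Total Δv = Δv₁ + Δv₂ = 2.062 km/s.

Δv = 2.06 km/s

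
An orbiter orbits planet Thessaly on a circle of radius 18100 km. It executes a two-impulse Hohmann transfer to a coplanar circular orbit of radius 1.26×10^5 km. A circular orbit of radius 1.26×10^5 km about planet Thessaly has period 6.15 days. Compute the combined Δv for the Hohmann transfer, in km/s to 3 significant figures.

From Kepler's third law T² = 4π²r³/μ at r = 1.26×10^5 km, T = 6.15 days = 6.15 × 86400 s = 5.3136×10^5 s: μ = 4π²r³/T² = 2.79701×10^5 km³/s².
The Hohmann ellipse has a_t = (r₁ + r₂)/2 = 72050 km.
At r₁ the circular-orbit speed is v₁ = √(μ/r₁) = 3.93104 km/s.
Transfer-orbit speed at r₁ (vis-viva equation): v_p = √[μ(2/r₁ − 1/a_t)] = 5.19847 km/s.
First burn Δv₁ = |v_p − v₁| = 1.2674 km/s.
Circular speed at r₂: v₂ = √(μ/r₂) = 1.489915 km/s.
Transfer-orbit speed at r₂: v_a = √[μ(2/r₂ − 1/a_t)] = 0.7467648 km/s.
Second burn Δv₂ = |v₂ − v_a| = 0.74315 km/s.
Total Δv = Δv₁ + Δv₂ = 2.011 km/s.

Δv = 2.01 km/s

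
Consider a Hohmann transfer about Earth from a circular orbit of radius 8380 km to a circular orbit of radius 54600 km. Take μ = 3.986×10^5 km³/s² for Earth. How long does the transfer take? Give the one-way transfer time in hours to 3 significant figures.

Semi-major axis of the transfer orbit: a_t = (8380 + 54600)/2 = 31490 km.
By Kepler's third law the transfer-orbit period is T = 2π√(a_t³/μ), so t = T/2 = 27806 s.
Converting: 27806 s ÷ 3600 s/hour = 7.72 hours.

t = 7.72 hours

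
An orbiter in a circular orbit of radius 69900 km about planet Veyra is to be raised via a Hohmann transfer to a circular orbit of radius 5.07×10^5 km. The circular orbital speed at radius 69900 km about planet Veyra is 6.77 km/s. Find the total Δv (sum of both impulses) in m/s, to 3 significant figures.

From the circular-orbit relation v² = μ/r at r = 69900 km: μ = v²r = (6.77)² × 69900 = 3.20372×10^6 km³/s².
Transfer-ellipse semi-major axis a_t = (r₁ + r₂)/2 = (69900 + 5.070×10^5)/2 = 2.8845×10^5 km.
Circular speed at r₁: v₁ = √(μ/r₁) = √(3.20372×10^6/69900) = 6.7700 km/s.
On the transfer ellipse at r₁, v² = μ(2/r − 1/a) gives v_p = √[μ(2/r₁ − 1/a_t)] = 8.9755 km/s.
First burn Δv₁ = |v_p − v₁| = 2.2055 km/s.
Circular speed at r₂: v₂ = √(μ/r₂) = 2.51376 km/s.
Transfer-orbit speed at r₂: v_a = √[μ(2/r₂ − 1/a_t)] = 1.23745 km/s.
Second burn Δv₂ = |v₂ − v_a| = 1.2763 km/s.
Total Δv = Δv₁ + Δv₂ = 3.482 km/s.

Δv = 3480 m/s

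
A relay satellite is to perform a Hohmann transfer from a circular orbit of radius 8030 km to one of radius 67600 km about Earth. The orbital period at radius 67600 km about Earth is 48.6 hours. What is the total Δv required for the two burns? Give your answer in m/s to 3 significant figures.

Δv = 3680 m/s

From Kepler's third law T² = 4π²r³/μ at r = 67600 km, T = 48.6 hours = 48.6 × 3600 s = 1.7496×10^5 s: μ = 4π²r³/T² = 3.98403×10^5 km³/s².
Transfer-ellipse semi-major axis a_t = (r₁ + r₂)/2 = (8030 + 67600)/2 = 37815 km.
Circular speed at r₁: v₁ = √(μ/r₁) = √(3.98403×10^5/8030) = 7.044 km/s.
Transfer-orbit speed at r₁ (v² = μ(2/r − 1/a)): v_p = √[μ(2/r₁ − 1/a_t)] = 9.418 km/s.
First burn Δv₁ = |v_p − v₁| = 2.374 km/s.
Circular speed at r₂: v₂ = √(μ/r₂) = 2.428 km/s.
Transfer-orbit speed at r₂: v_a = √[μ(2/r₂ − 1/a_t)] = 1.119 km/s.
Second burn Δv₂ = |v₂ − v_a| = 1.309 km/s.
Δv = Δv₁ + Δv₂ = 2.374 + 1.309 = 3.683 km/s.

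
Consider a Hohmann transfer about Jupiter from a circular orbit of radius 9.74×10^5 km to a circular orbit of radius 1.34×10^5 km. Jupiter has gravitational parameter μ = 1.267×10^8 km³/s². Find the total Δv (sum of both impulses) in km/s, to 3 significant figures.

Transfer-ellipse semi-major axis a_t = (r₁ + r₂)/2 = (9.740×10^5 + 1.340×10^5)/2 = 5.540×10^5 km.
At r₁ the circular-orbit speed is v₁ = √(μ/r₁) = 11.405 km/s.
Transfer-orbit speed at r₁ (vis-viva): v_a = √[μ(2/r₁ − 1/a_t)] = 5.6093 km/s.
First burn Δv₁ = |v_a − v₁| = 5.796 km/s.
Circular speed at r₂: v₂ = √(μ/r₂) = 30.75 km/s.
Transfer-orbit speed at r₂: v_p = √[μ(2/r₂ − 1/a_t)] = 40.77 km/s.
Second burn Δv₂ = |v₂ − v_p| = 10.02 km/s.
Δv = Δv₁ + Δv₂ = 5.796 + 10.02 = 15.82 km/s.

Δv = 15.8 km/s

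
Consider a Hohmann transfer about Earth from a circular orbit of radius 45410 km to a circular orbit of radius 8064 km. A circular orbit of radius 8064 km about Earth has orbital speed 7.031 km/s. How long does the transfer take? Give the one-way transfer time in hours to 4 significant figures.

t = 6.043 hours

From the circular-orbit relation v² = μ/r at r = 8064 km: μ = v²r = (7.031)² × 8064 = 3.98644×10^5 km³/s².
Semi-major axis of the transfer orbit: a_t = (45410 + 8064)/2 = 26737 km.
Half the transfer-orbit period gives t = π√(a_t³/μ) = 21753.4 s.
Converting: 21753.4 s ÷ 3600 s/hour = 6.043 hours.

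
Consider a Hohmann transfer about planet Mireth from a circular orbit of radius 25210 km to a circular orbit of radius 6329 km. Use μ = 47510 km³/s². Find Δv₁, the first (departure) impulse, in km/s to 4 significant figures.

The Hohmann ellipse has a_t = (r₁ + r₂)/2 = 15769.5 km.
Circular speed at r = 25210 km: v_c = √(μ/r) = 1.3728 km/s.
Transfer-orbit speed at the same r (vis-viva, a = a_t): v_t = √[μ(2/r − 1/a_t)] = 0.86969 km/s.
Δv₁ = |v_t − v_c| = |0.86969 − 1.3728| = 0.5031 km/s.

Δv₁ = 0.5031 km/s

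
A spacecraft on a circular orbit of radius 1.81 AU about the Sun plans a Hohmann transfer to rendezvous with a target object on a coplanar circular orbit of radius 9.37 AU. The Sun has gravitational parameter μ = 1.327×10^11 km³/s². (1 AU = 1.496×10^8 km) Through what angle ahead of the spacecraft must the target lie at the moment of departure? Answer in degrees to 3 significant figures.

In km: r₁ = 1.81 × 1.496×10^8 = 2.70776×10^8 km; r₂ = 9.37 × 1.496×10^8 = 1.401752×10^9 km.
Transfer-ellipse semi-major axis a_t = (r₁ + r₂)/2 = (2.70776×10^8 + 1.401752×10^9)/2 = 8.36264×10^8 km.
The half-period of the transfer ellipse is t = π√(a_t³/μ) = 2.0856×10^8 s.
Target angular speed ω₂ = √(μ/r₂³) = 6.9411×10^-9 rad/s.
Angle swept by the target during transfer: ω₂·t = 1.4476 rad = 82.94°.
The spacecraft traverses 180° on the transfer ellipse, so the target must lead by 180° − 82.94° = 97.1°.

φ = 97.1°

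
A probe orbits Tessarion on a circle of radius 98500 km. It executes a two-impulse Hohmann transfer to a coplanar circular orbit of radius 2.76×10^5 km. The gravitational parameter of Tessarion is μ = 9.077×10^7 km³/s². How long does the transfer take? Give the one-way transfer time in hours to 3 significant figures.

t = 7.42 hours

Semi-major axis of the transfer orbit: a_t = (98500 + 2.760×10^5)/2 = 1.8725×10^5 km.
Transfer time t = π√(a_t³/μ) = π√((1.8725×10^5)³ / 9.077×10^7) = 26720 s.
Converting: 26720 s ÷ 3600 s/hour = 7.42 hours.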